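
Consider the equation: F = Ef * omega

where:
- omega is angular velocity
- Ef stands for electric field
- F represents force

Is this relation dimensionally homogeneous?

No

omega (angular velocity) has dimensions [T^-1].
Ef (electric field) has dimensions [I^-1 L M T^-3].
F (force) has dimensions [L M T^-2].

Left side: [L M T^-2]
Right side: [I^-1 L M T^-4]

The two sides have different dimensions, so the equation is NOT dimensionally consistent.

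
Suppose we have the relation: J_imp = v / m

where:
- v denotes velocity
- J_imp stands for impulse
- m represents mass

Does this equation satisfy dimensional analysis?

No

v (velocity) has dimensions [L T^-1].
J_imp (impulse) has dimensions [L M T^-1].
m (mass) has dimensions [M].

Left side: [L M T^-1]
Right side: [L M^-1 T^-1]

The two sides have different dimensions, so the equation is NOT dimensionally consistent.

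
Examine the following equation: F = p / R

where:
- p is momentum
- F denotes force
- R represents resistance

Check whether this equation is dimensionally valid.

No

p (momentum) has dimensions [L M T^-1].
F (force) has dimensions [L M T^-2].
R (resistance) has dimensions [I^-2 L^2 M T^-3].

Left side: [L M T^-2]
Right side: [I^2 L^-1 T^2]

The two sides have different dimensions, so the equation is NOT dimensionally consistent.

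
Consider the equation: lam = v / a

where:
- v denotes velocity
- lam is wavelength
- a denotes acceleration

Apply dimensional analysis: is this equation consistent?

No

v (velocity) has dimensions [L T^-1].
lam (wavelength) has dimensions [L].
a (acceleration) has dimensions [L T^-2].

Left side: [L]
Right side: [T]

The two sides have different dimensions, so the equation is NOT dimensionally consistent.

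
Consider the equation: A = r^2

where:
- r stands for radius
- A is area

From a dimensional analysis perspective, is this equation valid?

Yes

r (radius) has dimensions [L].
A (area) has dimensions [L^2].

Left side: [L^2]
Right side: [L^2]

Both sides have the same dimensions, so the equation is dimensionally consistent.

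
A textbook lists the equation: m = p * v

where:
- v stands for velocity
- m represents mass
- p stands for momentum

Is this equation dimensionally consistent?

No

v (velocity) has dimensions [L T^-1].
m (mass) has dimensions [M].
p (momentum) has dimensions [L M T^-1].

Left side: [M]
Right side: [L^2 M T^-2]

The two sides have different dimensions, so the equation is NOT dimensionally consistent.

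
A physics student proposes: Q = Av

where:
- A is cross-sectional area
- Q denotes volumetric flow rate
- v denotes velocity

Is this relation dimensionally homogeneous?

Yes

A (cross-sectional area) has dimensions [L^2].
Q (volumetric flow rate) has dimensions [L^3 T^-1].
v (velocity) has dimensions [L T^-1].

Left side: [L^3 T^-1]
Right side: [L^3 T^-1]

Both sides have the same dimensions, so the equation is dimensionally consistent.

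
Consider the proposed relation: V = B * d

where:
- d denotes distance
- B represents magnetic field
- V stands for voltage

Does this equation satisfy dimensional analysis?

No

d (distance) has dimensions [L].
B (magnetic field) has dimensions [I^-1 M T^-2].
V (voltage) has dimensions [I^-1 L^2 M T^-3].

Left side: [I^-1 L^2 M T^-3]
Right side: [I^-1 L M T^-2]

The two sides have different dimensions, so the equation is NOT dimensionally consistent.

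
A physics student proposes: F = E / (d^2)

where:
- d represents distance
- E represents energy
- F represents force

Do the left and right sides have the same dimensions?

No

d (distance) has dimensions [L].
E (energy) has dimensions [L^2 M T^-2].
F (force) has dimensions [L M T^-2].

Left side: [L M T^-2]
Right side: [M T^-2]

The two sides have different dimensions, so the equation is NOT dimensionally consistent.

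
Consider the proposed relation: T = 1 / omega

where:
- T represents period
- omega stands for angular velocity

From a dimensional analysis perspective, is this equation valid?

Yes

T (period) has dimensions [T].
omega (angular velocity) has dimensions [T^-1].

Left side: [T]
Right side: [T]

Both sides have the same dimensions, so the equation is dimensionally consistent.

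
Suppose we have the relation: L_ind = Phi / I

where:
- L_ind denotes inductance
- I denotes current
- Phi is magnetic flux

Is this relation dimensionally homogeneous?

Yes

L_ind (inductance) has dimensions [I^-2 L^2 M T^-2].
I (current) has dimensions [I].
Phi (magnetic flux) has dimensions [I^-1 L^2 M T^-2].

Left side: [I^-2 L^2 M T^-2]
Right side: [I^-2 L^2 M T^-2]

Both sides have the same dimensions, so the equation is dimensionally consistent.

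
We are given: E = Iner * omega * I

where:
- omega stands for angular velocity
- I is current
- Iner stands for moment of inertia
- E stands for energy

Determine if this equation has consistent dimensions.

No

omega (angular velocity) has dimensions [T^-1].
I (current) has dimensions [I].
Iner (moment of inertia) has dimensions [L^2 M].
E (energy) has dimensions [L^2 M T^-2].

Left side: [L^2 M T^-2]
Right side: [I L^2 M T^-1]

The two sides have different dimensions, so the equation is NOT dimensionally consistent.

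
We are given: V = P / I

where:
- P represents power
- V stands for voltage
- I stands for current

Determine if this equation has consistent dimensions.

Yes

P (power) has dimensions [L^2 M T^-3].
V (voltage) has dimensions [I^-1 L^2 M T^-3].
I (current) has dimensions [I].

Left side: [I^-1 L^2 M T^-3]
Right side: [I^-1 L^2 M T^-3]

Both sides have the same dimensions, so the equation is dimensionally consistent.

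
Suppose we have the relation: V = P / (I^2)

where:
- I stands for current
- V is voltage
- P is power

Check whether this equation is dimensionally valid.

No

I (current) has dimensions [I].
V (voltage) has dimensions [I^-1 L^2 M T^-3].
P (power) has dimensions [L^2 M T^-3].

Left side: [I^-1 L^2 M T^-3]
Right side: [I^-2 L^2 M T^-3]

The two sides have different dimensions, so the equation is NOT dimensionally consistent.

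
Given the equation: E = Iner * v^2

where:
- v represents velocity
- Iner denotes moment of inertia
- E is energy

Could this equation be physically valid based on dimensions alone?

No

v (velocity) has dimensions [L T^-1].
Iner (moment of inertia) has dimensions [L^2 M].
E (energy) has dimensions [L^2 M T^-2].

Left side: [L^2 M T^-2]
Right side: [L^4 M T^-2]

The two sides have different dimensions, so the equation is NOT dimensionally consistent.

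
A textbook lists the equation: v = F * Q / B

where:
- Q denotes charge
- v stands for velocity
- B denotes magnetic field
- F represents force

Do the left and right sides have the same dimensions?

No

Q (charge) has dimensions [I T].
v (velocity) has dimensions [L T^-1].
B (magnetic field) has dimensions [I^-1 M T^-2].
F (force) has dimensions [L M T^-2].

Left side: [L T^-1]
Right side: [I^2 L T]

The two sides have different dimensions, so the equation is NOT dimensionally consistent.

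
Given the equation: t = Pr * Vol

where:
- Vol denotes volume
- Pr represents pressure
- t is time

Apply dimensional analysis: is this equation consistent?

No

Vol (volume) has dimensions [L^3].
Pr (pressure) has dimensions [L^-1 M T^-2].
t (time) has dimensions [T].

Left side: [T]
Right side: [L^2 M T^-2]

The two sides have different dimensions, so the equation is NOT dimensionally consistent.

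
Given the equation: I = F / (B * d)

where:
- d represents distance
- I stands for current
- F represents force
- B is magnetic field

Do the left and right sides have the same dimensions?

Yes

d (distance) has dimensions [L].
I (current) has dimensions [I].
F (force) has dimensions [L M T^-2].
B (magnetic field) has dimensions [I^-1 M T^-2].

Left side: [I]
Right side: [I]

Both sides have the same dimensions, so the equation is dimensionally consistent.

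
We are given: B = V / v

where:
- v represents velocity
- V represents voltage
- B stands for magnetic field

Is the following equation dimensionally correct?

No

v (velocity) has dimensions [L T^-1].
V (voltage) has dimensions [I^-1 L^2 M T^-3].
B (magnetic field) has dimensions [I^-1 M T^-2].

Left side: [I^-1 M T^-2]
Right side: [I^-1 L M T^-2]

The two sides have different dimensions, so the equation is NOT dimensionally consistent.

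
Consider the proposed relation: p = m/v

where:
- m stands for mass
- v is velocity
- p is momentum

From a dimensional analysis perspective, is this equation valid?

No

m (mass) has dimensions [M].
v (velocity) has dimensions [L T^-1].
p (momentum) has dimensions [L M T^-1].

Left side: [L M T^-1]
Right side: [L^-1 M T]

The two sides have different dimensions, so the equation is NOT dimensionally consistent.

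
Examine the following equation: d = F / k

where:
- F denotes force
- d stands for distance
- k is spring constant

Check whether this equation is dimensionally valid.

Yes

F (force) has dimensions [L M T^-2].
d (distance) has dimensions [L].
k (spring constant) has dimensions [M T^-2].

Left side: [L]
Right side: [L]

Both sides have the same dimensions, so the equation is dimensionally consistent.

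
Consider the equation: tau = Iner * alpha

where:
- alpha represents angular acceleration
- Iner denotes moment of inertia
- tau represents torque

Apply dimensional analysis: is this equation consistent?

Yes

alpha (angular acceleration) has dimensions [T^-2].
Iner (moment of inertia) has dimensions [L^2 M].
tau (torque) has dimensions [L^2 M T^-2].

Left side: [L^2 M T^-2]
Right side: [L^2 M T^-2]

Both sides have the same dimensions, so the equation is dimensionally consistent.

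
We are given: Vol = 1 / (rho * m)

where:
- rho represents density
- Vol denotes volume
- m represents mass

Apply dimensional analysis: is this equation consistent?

No

rho (density) has dimensions [L^-3 M].
Vol (volume) has dimensions [L^3].
m (mass) has dimensions [M].

Left side: [L^3]
Right side: [L^3 M^-2]

The two sides have different dimensions, so the equation is NOT dimensionally consistent.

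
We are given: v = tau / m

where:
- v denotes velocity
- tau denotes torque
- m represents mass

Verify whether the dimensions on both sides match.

No

v (velocity) has dimensions [L T^-1].
tau (torque) has dimensions [L^2 M T^-2].
m (mass) has dimensions [M].

Left side: [L T^-1]
Right side: [L^2 T^-2]

The two sides have different dimensions, so the equation is NOT dimensionally consistent.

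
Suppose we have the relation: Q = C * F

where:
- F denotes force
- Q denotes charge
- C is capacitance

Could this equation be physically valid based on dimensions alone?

No

F (force) has dimensions [L M T^-2].
Q (charge) has dimensions [I T].
C (capacitance) has dimensions [I^2 L^-2 M^-1 T^4].

Left side: [I T]
Right side: [I^2 L^-1 T^2]

The two sides have different dimensions, so the equation is NOT dimensionally consistent.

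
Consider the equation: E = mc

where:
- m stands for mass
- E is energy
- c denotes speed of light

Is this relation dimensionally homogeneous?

No

m (mass) has dimensions [M].
E (energy) has dimensions [L^2 M T^-2].
c (speed of light) has dimensions [L T^-1].

Left side: [L^2 M T^-2]
Right side: [L M T^-1]

The two sides have different dimensions, so the equation is NOT dimensionally consistent.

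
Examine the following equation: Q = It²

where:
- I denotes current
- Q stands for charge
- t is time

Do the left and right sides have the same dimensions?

No

I (current) has dimensions [I].
Q (charge) has dimensions [I T].
t (time) has dimensions [T].

Left side: [I T]
Right side: [I T^2]

The two sides have different dimensions, so the equation is NOT dimensionally consistent.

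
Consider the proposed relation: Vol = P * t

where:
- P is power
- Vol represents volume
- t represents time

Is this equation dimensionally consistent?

No

P (power) has dimensions [L^2 M T^-3].
Vol (volume) has dimensions [L^3].
t (time) has dimensions [T].

Left side: [L^3]
Right side: [L^2 M T^-2]

The two sides have different dimensions, so the equation is NOT dimensionally consistent.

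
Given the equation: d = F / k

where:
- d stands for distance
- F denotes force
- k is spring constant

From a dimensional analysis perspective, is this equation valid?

Yes

d (distance) has dimensions [L].
F (force) has dimensions [L M T^-2].
k (spring constant) has dimensions [M T^-2].

Left side: [L]
Right side: [L]

Both sides have the same dimensions, so the equation is dimensionally consistent.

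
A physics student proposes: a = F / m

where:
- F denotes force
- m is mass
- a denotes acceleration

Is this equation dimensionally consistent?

Yes

F (force) has dimensions [L M T^-2].
m (mass) has dimensions [M].
a (acceleration) has dimensions [L T^-2].

Left side: [L T^-2]
Right side: [L T^-2]

Both sides have the same dimensions, so the equation is dimensionally consistent.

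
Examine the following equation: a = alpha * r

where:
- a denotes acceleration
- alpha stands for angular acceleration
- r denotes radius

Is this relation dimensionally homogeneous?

Yes

a (acceleration) has dimensions [L T^-2].
alpha (angular acceleration) has dimensions [T^-2].
r (radius) has dimensions [L].

Left side: [L T^-2]
Right side: [L T^-2]

Both sides have the same dimensions, so the equation is dimensionally consistent.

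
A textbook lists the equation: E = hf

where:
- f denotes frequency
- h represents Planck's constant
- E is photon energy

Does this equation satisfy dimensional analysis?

Yes

f (frequency) has dimensions [T^-1].
h (Planck's constant) has dimensions [L^2 M T^-1].
E (photon energy) has dimensions [L^2 M T^-2].

Left side: [L^2 M T^-2]
Right side: [L^2 M T^-2]

Both sides have the same dimensions, so the equation is dimensionally consistent.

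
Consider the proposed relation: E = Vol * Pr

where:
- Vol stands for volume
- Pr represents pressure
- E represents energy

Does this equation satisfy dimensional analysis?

Yes

Vol (volume) has dimensions [L^3].
Pr (pressure) has dimensions [L^-1 M T^-2].
E (energy) has dimensions [L^2 M T^-2].

Left side: [L^2 M T^-2]
Right side: [L^2 M T^-2]

Both sides have the same dimensions, so the equation is dimensionally consistent.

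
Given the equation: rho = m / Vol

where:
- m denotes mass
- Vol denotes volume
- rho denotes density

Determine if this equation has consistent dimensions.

Yes

m (mass) has dimensions [M].
Vol (volume) has dimensions [L^3].
rho (density) has dimensions [L^-3 M].

Left side: [L^-3 M]
Right side: [L^-3 M]

Both sides have the same dimensions, so the equation is dimensionally consistent.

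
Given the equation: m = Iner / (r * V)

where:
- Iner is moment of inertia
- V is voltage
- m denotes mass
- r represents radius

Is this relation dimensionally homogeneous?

No

Iner (moment of inertia) has dimensions [L^2 M].
V (voltage) has dimensions [I^-1 L^2 M T^-3].
m (mass) has dimensions [M].
r (radius) has dimensions [L].

Left side: [M]
Right side: [I L^-1 T^3]

The two sides have different dimensions, so the equation is NOT dimensionally consistent.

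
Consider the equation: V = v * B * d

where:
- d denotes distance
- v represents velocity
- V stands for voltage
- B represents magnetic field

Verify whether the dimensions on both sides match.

Yes

d (distance) has dimensions [L].
v (velocity) has dimensions [L T^-1].
V (voltage) has dimensions [I^-1 L^2 M T^-3].
B (magnetic field) has dimensions [I^-1 M T^-2].

Left side: [I^-1 L^2 M T^-3]
Right side: [I^-1 L^2 M T^-3]

Both sides have the same dimensions, so the equation is dimensionally consistent.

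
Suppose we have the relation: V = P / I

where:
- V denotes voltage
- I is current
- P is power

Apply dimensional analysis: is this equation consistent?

Yes

V (voltage) has dimensions [I^-1 L^2 M T^-3].
I (current) has dimensions [I].
P (power) has dimensions [L^2 M T^-3].

Left side: [I^-1 L^2 M T^-3]
Right side: [I^-1 L^2 M T^-3]

Both sides have the same dimensions, so the equation is dimensionally consistent.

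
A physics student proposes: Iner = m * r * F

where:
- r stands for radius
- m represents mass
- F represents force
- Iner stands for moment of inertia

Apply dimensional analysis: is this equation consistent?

No

r (radius) has dimensions [L].
m (mass) has dimensions [M].
F (force) has dimensions [L M T^-2].
Iner (moment of inertia) has dimensions [L^2 M].

Left side: [L^2 M]
Right side: [L^2 M^2 T^-2]

The two sides have different dimensions, so the equation is NOT dimensionally consistent.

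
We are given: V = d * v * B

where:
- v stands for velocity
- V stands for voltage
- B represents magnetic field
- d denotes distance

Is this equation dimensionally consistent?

Yes

v (velocity) has dimensions [L T^-1].
V (voltage) has dimensions [I^-1 L^2 M T^-3].
B (magnetic field) has dimensions [I^-1 M T^-2].
d (distance) has dimensions [L].

Left side: [I^-1 L^2 M T^-3]
Right side: [I^-1 L^2 M T^-3]

Both sides have the same dimensions, so the equation is dimensionally consistent.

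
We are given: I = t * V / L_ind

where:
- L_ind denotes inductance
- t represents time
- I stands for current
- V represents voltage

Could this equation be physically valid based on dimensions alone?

Yes

L_ind (inductance) has dimensions [I^-2 L^2 M T^-2].
t (time) has dimensions [T].
I (current) has dimensions [I].
V (voltage) has dimensions [I^-1 L^2 M T^-3].

Left side: [I]
Right side: [I]

Both sides have the same dimensions, so the equation is dimensionally consistent.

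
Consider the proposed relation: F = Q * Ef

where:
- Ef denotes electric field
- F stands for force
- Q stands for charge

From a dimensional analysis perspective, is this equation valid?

Yes

Ef (electric field) has dimensions [I^-1 L M T^-3].
F (force) has dimensions [L M T^-2].
Q (charge) has dimensions [I T].

Left side: [L M T^-2]
Right side: [L M T^-2]

Both sides have the same dimensions, so the equation is dimensionally consistent.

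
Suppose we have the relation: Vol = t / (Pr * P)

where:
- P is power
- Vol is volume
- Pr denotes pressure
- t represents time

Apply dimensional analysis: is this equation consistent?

No

P (power) has dimensions [L^2 M T^-3].
Vol (volume) has dimensions [L^3].
Pr (pressure) has dimensions [L^-1 M T^-2].
t (time) has dimensions [T].

Left side: [L^3]
Right side: [L^-1 M^-2 T^6]

The two sides have different dimensions, so the equation is NOT dimensionally consistent.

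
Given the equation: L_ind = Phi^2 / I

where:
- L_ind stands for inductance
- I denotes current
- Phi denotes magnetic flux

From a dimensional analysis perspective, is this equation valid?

No

L_ind (inductance) has dimensions [I^-2 L^2 M T^-2].
I (current) has dimensions [I].
Phi (magnetic flux) has dimensions [I^-1 L^2 M T^-2].

Left side: [I^-2 L^2 M T^-2]
Right side: [I^-3 L^4 M^2 T^-4]

The two sides have different dimensions, so the equation is NOT dimensionally consistent.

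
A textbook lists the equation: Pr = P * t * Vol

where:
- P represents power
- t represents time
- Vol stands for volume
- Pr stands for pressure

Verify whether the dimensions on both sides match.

No

P (power) has dimensions [L^2 M T^-3].
t (time) has dimensions [T].
Vol (volume) has dimensions [L^3].
Pr (pressure) has dimensions [L^-1 M T^-2].

Left side: [L^-1 M T^-2]
Right side: [L^5 M T^-2]

The two sides have different dimensions, so the equation is NOT dimensionally consistent.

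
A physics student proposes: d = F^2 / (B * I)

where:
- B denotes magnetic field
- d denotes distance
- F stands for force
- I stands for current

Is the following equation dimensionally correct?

No

B (magnetic field) has dimensions [I^-1 M T^-2].
d (distance) has dimensions [L].
F (force) has dimensions [L M T^-2].
I (current) has dimensions [I].

Left side: [L]
Right side: [L^2 M T^-2]

The two sides have different dimensions, so the equation is NOT dimensionally consistent.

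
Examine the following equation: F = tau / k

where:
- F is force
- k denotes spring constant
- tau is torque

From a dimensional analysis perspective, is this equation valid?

No

F (force) has dimensions [L M T^-2].
k (spring constant) has dimensions [M T^-2].
tau (torque) has dimensions [L^2 M T^-2].

Left side: [L M T^-2]
Right side: [L^2]

The two sides have different dimensions, so the equation is NOT dimensionally consistent.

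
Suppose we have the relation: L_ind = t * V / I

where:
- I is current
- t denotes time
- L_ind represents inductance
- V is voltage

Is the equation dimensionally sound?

Yes

I (current) has dimensions [I].
t (time) has dimensions [T].
L_ind (inductance) has dimensions [I^-2 L^2 M T^-2].
V (voltage) has dimensions [I^-1 L^2 M T^-3].

Left side: [I^-2 L^2 M T^-2]
Right side: [I^-2 L^2 M T^-2]

Both sides have the same dimensions, so the equation is dimensionally consistent.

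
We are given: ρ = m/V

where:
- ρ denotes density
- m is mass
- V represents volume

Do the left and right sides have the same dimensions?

Yes

ρ (density) has dimensions [L^-3 M].
m (mass) has dimensions [M].
V (volume) has dimensions [L^3].

Left side: [L^-3 M]
Right side: [L^-3 M]

Both sides have the same dimensions, so the equation is dimensionally consistent.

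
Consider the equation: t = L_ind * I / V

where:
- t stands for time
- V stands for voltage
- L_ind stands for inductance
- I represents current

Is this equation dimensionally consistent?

Yes

t (time) has dimensions [T].
V (voltage) has dimensions [I^-1 L^2 M T^-3].
L_ind (inductance) has dimensions [I^-2 L^2 M T^-2].
I (current) has dimensions [I].

Left side: [T]
Right side: [T]

Both sides have the same dimensions, so the equation is dimensionally consistent.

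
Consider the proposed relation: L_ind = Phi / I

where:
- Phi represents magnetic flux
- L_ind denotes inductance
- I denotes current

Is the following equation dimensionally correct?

Yes

Phi (magnetic flux) has dimensions [I^-1 L^2 M T^-2].
L_ind (inductance) has dimensions [I^-2 L^2 M T^-2].
I (current) has dimensions [I].

Left side: [I^-2 L^2 M T^-2]
Right side: [I^-2 L^2 M T^-2]

Both sides have the same dimensions, so the equation is dimensionally consistent.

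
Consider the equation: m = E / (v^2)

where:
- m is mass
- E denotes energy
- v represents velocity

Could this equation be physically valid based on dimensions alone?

Yes

m (mass) has dimensions [M].
E (energy) has dimensions [L^2 M T^-2].
v (velocity) has dimensions [L T^-1].

Left side: [M]
Right side: [M]

Both sides have the same dimensions, so the equation is dimensionally consistent.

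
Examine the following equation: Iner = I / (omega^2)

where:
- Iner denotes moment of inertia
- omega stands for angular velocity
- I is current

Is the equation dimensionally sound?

No

Iner (moment of inertia) has dimensions [L^2 M].
omega (angular velocity) has dimensions [T^-1].
I (current) has dimensions [I].

Left side: [L^2 M]
Right side: [I T^2]

The two sides have different dimensions, so the equation is NOT dimensionally consistent.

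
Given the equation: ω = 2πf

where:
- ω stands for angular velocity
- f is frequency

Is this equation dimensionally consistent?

Yes

ω (angular velocity) has dimensions [T^-1].
f (frequency) has dimensions [T^-1].

Left side: [T^-1]
Right side: [T^-1]

Both sides have the same dimensions, so the equation is dimensionally consistent.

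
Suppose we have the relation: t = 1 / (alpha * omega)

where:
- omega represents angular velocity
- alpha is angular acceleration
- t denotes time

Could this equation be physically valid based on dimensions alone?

No

omega (angular velocity) has dimensions [T^-1].
alpha (angular acceleration) has dimensions [T^-2].
t (time) has dimensions [T].

Left side: [T]
Right side: [T^3]

The two sides have different dimensions, so the equation is NOT dimensionally consistent.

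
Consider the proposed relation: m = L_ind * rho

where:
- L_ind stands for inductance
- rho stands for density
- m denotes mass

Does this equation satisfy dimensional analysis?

No

L_ind (inductance) has dimensions [I^-2 L^2 M T^-2].
rho (density) has dimensions [L^-3 M].
m (mass) has dimensions [M].

Left side: [M]
Right side: [I^-2 L^-1 M^2 T^-2]

The two sides have different dimensions, so the equation is NOT dimensionally consistent.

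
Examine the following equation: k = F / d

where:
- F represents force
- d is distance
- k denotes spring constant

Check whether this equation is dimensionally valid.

Yes

F (force) has dimensions [L M T^-2].
d (distance) has dimensions [L].
k (spring constant) has dimensions [M T^-2].

Left side: [M T^-2]
Right side: [M T^-2]

Both sides have the same dimensions, so the equation is dimensionally consistent.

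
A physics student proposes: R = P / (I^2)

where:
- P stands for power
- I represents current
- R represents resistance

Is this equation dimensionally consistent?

Yes

P (power) has dimensions [L^2 M T^-3].
I (current) has dimensions [I].
R (resistance) has dimensions [I^-2 L^2 M T^-3].

Left side: [I^-2 L^2 M T^-3]
Right side: [I^-2 L^2 M T^-3]

Both sides have the same dimensions, so the equation is dimensionally consistent.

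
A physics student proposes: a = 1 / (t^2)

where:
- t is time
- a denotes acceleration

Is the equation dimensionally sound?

No

t (time) has dimensions [T].
a (acceleration) has dimensions [L T^-2].

Left side: [L T^-2]
Right side: [T^-2]

The two sides have different dimensions, so the equation is NOT dimensionally consistent.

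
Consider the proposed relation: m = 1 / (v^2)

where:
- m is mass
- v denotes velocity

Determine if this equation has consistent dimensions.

No

m (mass) has dimensions [M].
v (velocity) has dimensions [L T^-1].

Left side: [M]
Right side: [L^-2 T^2]

The two sides have different dimensions, so the equation is NOT dimensionally consistent.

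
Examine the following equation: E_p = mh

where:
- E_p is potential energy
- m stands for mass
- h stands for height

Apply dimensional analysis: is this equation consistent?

No

E_p (potential energy) has dimensions [L^2 M T^-2].
m (mass) has dimensions [M].
h (height) has dimensions [L].

Left side: [L^2 M T^-2]
Right side: [L M]

The two sides have different dimensions, so the equation is NOT dimensionally consistent.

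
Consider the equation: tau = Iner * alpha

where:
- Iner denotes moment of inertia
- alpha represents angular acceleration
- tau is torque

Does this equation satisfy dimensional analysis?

Yes

Iner (moment of inertia) has dimensions [L^2 M].
alpha (angular acceleration) has dimensions [T^-2].
tau (torque) has dimensions [L^2 M T^-2].

Left side: [L^2 M T^-2]
Right side: [L^2 M T^-2]

Both sides have the same dimensions, so the equation is dimensionally consistent.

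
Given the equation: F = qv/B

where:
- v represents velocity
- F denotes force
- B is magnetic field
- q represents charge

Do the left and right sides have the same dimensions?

No

v (velocity) has dimensions [L T^-1].
F (force) has dimensions [L M T^-2].
B (magnetic field) has dimensions [I^-1 M T^-2].
q (charge) has dimensions [I T].

Left side: [L M T^-2]
Right side: [I^2 L M^-1 T^2]

The two sides have different dimensions, so the equation is NOT dimensionally consistent.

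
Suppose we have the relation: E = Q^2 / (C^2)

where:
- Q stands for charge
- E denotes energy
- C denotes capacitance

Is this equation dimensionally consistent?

No

Q (charge) has dimensions [I T].
E (energy) has dimensions [L^2 M T^-2].
C (capacitance) has dimensions [I^2 L^-2 M^-1 T^4].

Left side: [L^2 M T^-2]
Right side: [I^-2 L^4 M^2 T^-6]

The two sides have different dimensions, so the equation is NOT dimensionally consistent.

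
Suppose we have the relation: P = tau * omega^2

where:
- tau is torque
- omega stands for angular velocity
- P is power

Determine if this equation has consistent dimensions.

No

tau (torque) has dimensions [L^2 M T^-2].
omega (angular velocity) has dimensions [T^-1].
P (power) has dimensions [L^2 M T^-3].

Left side: [L^2 M T^-3]
Right side: [L^2 M T^-4]

The two sides have different dimensions, so the equation is NOT dimensionally consistent.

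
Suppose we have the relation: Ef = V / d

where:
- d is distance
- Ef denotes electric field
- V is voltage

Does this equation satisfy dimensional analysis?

Yes

d (distance) has dimensions [L].
Ef (electric field) has dimensions [I^-1 L M T^-3].
V (voltage) has dimensions [I^-1 L^2 M T^-3].

Left side: [I^-1 L M T^-3]
Right side: [I^-1 L M T^-3]

Both sides have the same dimensions, so the equation is dimensionally consistent.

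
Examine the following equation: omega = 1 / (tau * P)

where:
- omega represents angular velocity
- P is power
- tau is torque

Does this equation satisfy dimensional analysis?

No

omega (angular velocity) has dimensions [T^-1].
P (power) has dimensions [L^2 M T^-3].
tau (torque) has dimensions [L^2 M T^-2].

Left side: [T^-1]
Right side: [L^-4 M^-2 T^5]

The two sides have different dimensions, so the equation is NOT dimensionally consistent.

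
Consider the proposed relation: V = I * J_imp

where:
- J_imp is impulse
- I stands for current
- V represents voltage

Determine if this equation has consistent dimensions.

No

J_imp (impulse) has dimensions [L M T^-1].
I (current) has dimensions [I].
V (voltage) has dimensions [I^-1 L^2 M T^-3].

Left side: [I^-1 L^2 M T^-3]
Right side: [I L M T^-1]

The two sides have different dimensions, so the equation is NOT dimensionally consistent.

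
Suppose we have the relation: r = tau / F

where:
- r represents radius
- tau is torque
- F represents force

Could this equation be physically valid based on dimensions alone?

Yes

r (radius) has dimensions [L].
tau (torque) has dimensions [L^2 M T^-2].
F (force) has dimensions [L M T^-2].

Left side: [L]
Right side: [L]

Both sides have the same dimensions, so the equation is dimensionally consistent.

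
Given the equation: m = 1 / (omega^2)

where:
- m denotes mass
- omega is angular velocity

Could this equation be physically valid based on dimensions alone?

No

m (mass) has dimensions [M].
omega (angular velocity) has dimensions [T^-1].

Left side: [M]
Right side: [T^2]

The two sides have different dimensions, so the equation is NOT dimensionally consistent.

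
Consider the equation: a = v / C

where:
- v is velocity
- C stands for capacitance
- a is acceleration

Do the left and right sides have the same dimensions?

No

v (velocity) has dimensions [L T^-1].
C (capacitance) has dimensions [I^2 L^-2 M^-1 T^4].
a (acceleration) has dimensions [L T^-2].

Left side: [L T^-2]
Right side: [I^-2 L^3 M T^-5]

The two sides have different dimensions, so the equation is NOT dimensionally consistent.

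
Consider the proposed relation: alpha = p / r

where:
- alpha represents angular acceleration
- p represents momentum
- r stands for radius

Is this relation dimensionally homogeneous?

No

alpha (angular acceleration) has dimensions [T^-2].
p (momentum) has dimensions [L M T^-1].
r (radius) has dimensions [L].

Left side: [T^-2]
Right side: [M T^-1]

The two sides have different dimensions, so the equation is NOT dimensionally consistent.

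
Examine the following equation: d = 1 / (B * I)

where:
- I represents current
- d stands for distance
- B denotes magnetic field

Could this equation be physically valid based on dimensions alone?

No

I (current) has dimensions [I].
d (distance) has dimensions [L].
B (magnetic field) has dimensions [I^-1 M T^-2].

Left side: [L]
Right side: [M^-1 T^2]

The two sides have different dimensions, so the equation is NOT dimensionally consistent.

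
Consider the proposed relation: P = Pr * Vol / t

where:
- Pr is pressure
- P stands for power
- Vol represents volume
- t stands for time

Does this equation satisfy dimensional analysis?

Yes

Pr (pressure) has dimensions [L^-1 M T^-2].
P (power) has dimensions [L^2 M T^-3].
Vol (volume) has dimensions [L^3].
t (time) has dimensions [T].

Left side: [L^2 M T^-3]
Right side: [L^2 M T^-3]

Both sides have the same dimensions, so the equation is dimensionally consistent.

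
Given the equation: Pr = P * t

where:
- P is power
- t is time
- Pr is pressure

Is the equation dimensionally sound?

No

P (power) has dimensions [L^2 M T^-3].
t (time) has dimensions [T].
Pr (pressure) has dimensions [L^-1 M T^-2].

Left side: [L^-1 M T^-2]
Right side: [L^2 M T^-2]

The two sides have different dimensions, so the equation is NOT dimensionally consistent.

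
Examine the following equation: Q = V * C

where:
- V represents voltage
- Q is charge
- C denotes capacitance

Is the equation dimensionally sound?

Yes

V (voltage) has dimensions [I^-1 L^2 M T^-3].
Q (charge) has dimensions [I T].
C (capacitance) has dimensions [I^2 L^-2 M^-1 T^4].

Left side: [I T]
Right side: [I T]

Both sides have the same dimensions, so the equation is dimensionally consistent.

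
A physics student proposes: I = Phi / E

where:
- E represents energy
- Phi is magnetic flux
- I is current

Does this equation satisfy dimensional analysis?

No

E (energy) has dimensions [L^2 M T^-2].
Phi (magnetic flux) has dimensions [I^-1 L^2 M T^-2].
I (current) has dimensions [I].

Left side: [I]
Right side: [I^-1]

The two sides have different dimensions, so the equation is NOT dimensionally consistent.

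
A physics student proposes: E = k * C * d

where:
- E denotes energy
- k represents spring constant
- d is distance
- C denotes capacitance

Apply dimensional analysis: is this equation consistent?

No

E (energy) has dimensions [L^2 M T^-2].
k (spring constant) has dimensions [M T^-2].
d (distance) has dimensions [L].
C (capacitance) has dimensions [I^2 L^-2 M^-1 T^4].

Left side: [L^2 M T^-2]
Right side: [I^2 L^-1 T^2]

The two sides have different dimensions, so the equation is NOT dimensionally consistent.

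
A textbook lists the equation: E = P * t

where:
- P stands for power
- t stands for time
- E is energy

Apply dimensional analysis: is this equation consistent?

Yes

P (power) has dimensions [L^2 M T^-3].
t (time) has dimensions [T].
E (energy) has dimensions [L^2 M T^-2].

Left side: [L^2 M T^-2]
Right side: [L^2 M T^-2]

Both sides have the same dimensions, so the equation is dimensionally consistent.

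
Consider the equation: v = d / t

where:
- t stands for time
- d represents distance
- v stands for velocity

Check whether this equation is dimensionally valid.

Yes

t (time) has dimensions [T].
d (distance) has dimensions [L].
v (velocity) has dimensions [L T^-1].

Left side: [L T^-1]
Right side: [L T^-1]

Both sides have the same dimensions, so the equation is dimensionally consistent.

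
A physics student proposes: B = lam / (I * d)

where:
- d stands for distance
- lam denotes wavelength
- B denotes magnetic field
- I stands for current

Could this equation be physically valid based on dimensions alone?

No

d (distance) has dimensions [L].
lam (wavelength) has dimensions [L].
B (magnetic field) has dimensions [I^-1 M T^-2].
I (current) has dimensions [I].

Left side: [I^-1 M T^-2]
Right side: [I^-1]

The two sides have different dimensions, so the equation is NOT dimensionally consistent.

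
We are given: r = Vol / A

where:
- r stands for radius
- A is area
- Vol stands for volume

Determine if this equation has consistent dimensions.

Yes

r (radius) has dimensions [L].
A (area) has dimensions [L^2].
Vol (volume) has dimensions [L^3].

Left side: [L]
Right side: [L]

Both sides have the same dimensions, so the equation is dimensionally consistent.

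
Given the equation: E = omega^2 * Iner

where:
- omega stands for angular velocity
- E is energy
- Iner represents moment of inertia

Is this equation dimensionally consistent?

Yes

omega (angular velocity) has dimensions [T^-1].
E (energy) has dimensions [L^2 M T^-2].
Iner (moment of inertia) has dimensions [L^2 M].

Left side: [L^2 M T^-2]
Right side: [L^2 M T^-2]

Both sides have the same dimensions, so the equation is dimensionally consistent.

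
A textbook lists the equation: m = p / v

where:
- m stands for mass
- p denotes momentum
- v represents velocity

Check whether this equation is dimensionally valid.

Yes

m (mass) has dimensions [M].
p (momentum) has dimensions [L M T^-1].
v (velocity) has dimensions [L T^-1].

Left side: [M]
Right side: [M]

Both sides have the same dimensions, so the equation is dimensionally consistent.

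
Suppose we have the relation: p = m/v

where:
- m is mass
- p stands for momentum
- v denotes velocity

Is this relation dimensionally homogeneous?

No

m (mass) has dimensions [M].
p (momentum) has dimensions [L M T^-1].
v (velocity) has dimensions [L T^-1].

Left side: [L M T^-1]
Right side: [L^-1 M T]

The two sides have different dimensions, so the equation is NOT dimensionally consistent.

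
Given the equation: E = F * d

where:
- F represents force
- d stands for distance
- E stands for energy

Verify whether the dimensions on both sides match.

Yes

F (force) has dimensions [L M T^-2].
d (distance) has dimensions [L].
E (energy) has dimensions [L^2 M T^-2].

Left side: [L^2 M T^-2]
Right side: [L^2 M T^-2]

Both sides have the same dimensions, so the equation is dimensionally consistent.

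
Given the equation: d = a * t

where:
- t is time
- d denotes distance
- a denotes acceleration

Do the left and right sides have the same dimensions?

No

t (time) has dimensions [T].
d (distance) has dimensions [L].
a (acceleration) has dimensions [L T^-2].

Left side: [L]
Right side: [L T^-1]

The two sides have different dimensions, so the equation is NOT dimensionally consistent.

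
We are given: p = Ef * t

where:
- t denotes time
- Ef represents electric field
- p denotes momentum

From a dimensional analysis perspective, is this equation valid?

No

t (time) has dimensions [T].
Ef (electric field) has dimensions [I^-1 L M T^-3].
p (momentum) has dimensions [L M T^-1].

Left side: [L M T^-1]
Right side: [I^-1 L M T^-2]

The two sides have different dimensions, so the equation is NOT dimensionally consistent.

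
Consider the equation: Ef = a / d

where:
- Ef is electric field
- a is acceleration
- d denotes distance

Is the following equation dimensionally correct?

No

Ef (electric field) has dimensions [I^-1 L M T^-3].
a (acceleration) has dimensions [L T^-2].
d (distance) has dimensions [L].

Left side: [I^-1 L M T^-3]
Right side: [T^-2]

The two sides have different dimensions, so the equation is NOT dimensionally consistent.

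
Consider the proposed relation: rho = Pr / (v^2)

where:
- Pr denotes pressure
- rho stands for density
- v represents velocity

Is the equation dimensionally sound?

Yes

Pr (pressure) has dimensions [L^-1 M T^-2].
rho (density) has dimensions [L^-3 M].
v (velocity) has dimensions [L T^-1].

Left side: [L^-3 M]
Right side: [L^-3 M]

Both sides have the same dimensions, so the equation is dimensionally consistent.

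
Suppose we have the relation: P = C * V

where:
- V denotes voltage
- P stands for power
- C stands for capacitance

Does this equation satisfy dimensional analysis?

No

V (voltage) has dimensions [I^-1 L^2 M T^-3].
P (power) has dimensions [L^2 M T^-3].
C (capacitance) has dimensions [I^2 L^-2 M^-1 T^4].

Left side: [L^2 M T^-3]
Right side: [I T]

The two sides have different dimensions, so the equation is NOT dimensionally consistent.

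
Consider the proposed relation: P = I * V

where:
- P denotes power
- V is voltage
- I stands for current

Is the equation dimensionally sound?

Yes

P (power) has dimensions [L^2 M T^-3].
V (voltage) has dimensions [I^-1 L^2 M T^-3].
I (current) has dimensions [I].

Left side: [L^2 M T^-3]
Right side: [L^2 M T^-3]

Both sides have the same dimensions, so the equation is dimensionally consistent.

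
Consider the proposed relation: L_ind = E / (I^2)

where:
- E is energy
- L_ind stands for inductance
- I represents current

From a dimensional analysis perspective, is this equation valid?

Yes

E (energy) has dimensions [L^2 M T^-2].
L_ind (inductance) has dimensions [I^-2 L^2 M T^-2].
I (current) has dimensions [I].

Left side: [I^-2 L^2 M T^-2]
Right side: [I^-2 L^2 M T^-2]

Both sides have the same dimensions, so the equation is dimensionally consistent.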